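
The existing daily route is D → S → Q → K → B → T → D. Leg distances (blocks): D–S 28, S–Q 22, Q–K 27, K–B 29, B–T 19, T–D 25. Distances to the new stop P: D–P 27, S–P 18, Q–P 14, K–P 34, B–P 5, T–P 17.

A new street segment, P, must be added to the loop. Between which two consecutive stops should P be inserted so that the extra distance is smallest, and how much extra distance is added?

+3 blocks — insert P between B and T.

Insertion cost between consecutive stops i–j is d(i,P) + d(P,j) − d(i,j):
  between D and S: 27 + 18 − 28 = 17
  between S and Q: 18 + 14 − 22 = 10
  between Q and K: 14 + 34 − 27 = 21
  between K and B: 34 + 5 − 29 = 10
  between B and T: 5 + 17 − 19 = 3
  between T and D: 17 + 27 − 25 = 19
Cheapest insertion is between B and T, adding 3.
New total = 150 + 3 = 153.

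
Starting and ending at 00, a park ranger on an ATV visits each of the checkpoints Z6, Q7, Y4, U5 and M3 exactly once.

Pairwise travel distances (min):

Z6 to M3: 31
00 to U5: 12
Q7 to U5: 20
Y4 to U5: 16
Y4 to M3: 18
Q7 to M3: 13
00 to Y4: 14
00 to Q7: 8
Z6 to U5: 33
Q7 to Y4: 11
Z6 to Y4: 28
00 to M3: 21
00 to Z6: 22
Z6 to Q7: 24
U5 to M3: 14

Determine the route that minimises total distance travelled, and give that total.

Minimum total distance: 100 min.

With 5 stops there are 5!/2 = 60 distinct round trips (a route and its reverse cost the same).
00 - Z6 - Q7 - Y4 - U5 - M3 - 00: 22+24+11+16+14+21 = 108
00 - Z6 - Q7 - Y4 - M3 - U5 - 00: 22+24+11+18+14+12 = 101
00 - Z6 - Q7 - U5 - Y4 - M3 - 00: 22+24+20+16+18+21 = 121
00 - Z6 - Q7 - U5 - M3 - Y4 - 00: 22+24+20+14+18+14 = 112
00 - Z6 - Q7 - M3 - Y4 - U5 - 00: 22+24+13+18+16+12 = 105
00 - Z6 - Q7 - M3 - U5 - Y4 - 00: 22+24+13+14+16+14 = 103
00 - Z6 - Y4 - Q7 - U5 - M3 - 00: 22+28+11+20+14+21 = 116
00 - Z6 - Y4 - Q7 - M3 - U5 - 00: 22+28+11+13+14+12 = 100
00 - Z6 - Y4 - U5 - Q7 - M3 - 00: 22+28+16+20+13+21 = 120
00 - Z6 - Y4 - U5 - M3 - Q7 - 00: 22+28+16+14+13+8 = 101
00 - Z6 - Y4 - M3 - Q7 - U5 - 00: 22+28+18+13+20+12 = 113
00 - Z6 - Y4 - M3 - U5 - Q7 - 00: 22+28+18+14+20+8 = 110
00 - Z6 - U5 - Q7 - Y4 - M3 - 00: 22+33+20+11+18+21 = 125
00 - Z6 - U5 - Q7 - M3 - Y4 - 00: 22+33+20+13+18+14 = 120
… (46 more)
The minimum is 100.
One optimal route: 00 → Z6 → Y4 → Q7 → M3 → U5 → 00 (or its reverse).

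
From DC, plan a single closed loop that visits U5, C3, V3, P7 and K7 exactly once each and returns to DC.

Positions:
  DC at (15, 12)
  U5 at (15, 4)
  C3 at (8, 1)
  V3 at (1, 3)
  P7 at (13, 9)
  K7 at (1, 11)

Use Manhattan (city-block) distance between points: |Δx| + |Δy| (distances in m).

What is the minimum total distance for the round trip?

There are 60 distinct closed tours to check (reversals are equivalent).
DC - U5 - C3 - V3 - P7 - K7 - DC: 8+10+9+18+14+15 = 74
DC - U5 - C3 - V3 - K7 - P7 - DC: 8+10+9+8+14+5 = 54
DC - U5 - C3 - P7 - V3 - K7 - DC: 8+10+13+18+8+15 = 72
DC - U5 - C3 - P7 - K7 - V3 - DC: 8+10+13+14+8+23 = 76
DC - U5 - C3 - K7 - V3 - P7 - DC: 8+10+17+8+18+5 = 66
DC - U5 - C3 - K7 - P7 - V3 - DC: 8+10+17+14+18+23 = 90
DC - U5 - V3 - C3 - P7 - K7 - DC: 8+15+9+13+14+15 = 74
DC - U5 - V3 - C3 - K7 - P7 - DC: 8+15+9+17+14+5 = 68
DC - U5 - V3 - P7 - C3 - K7 - DC: 8+15+18+13+17+15 = 86
DC - U5 - V3 - P7 - K7 - C3 - DC: 8+15+18+14+17+18 = 90
DC - U5 - V3 - K7 - C3 - P7 - DC: 8+15+8+17+13+5 = 66
DC - U5 - V3 - K7 - P7 - C3 - DC: 8+15+8+14+13+18 = 76
DC - U5 - P7 - C3 - V3 - K7 - DC: 8+7+13+9+8+15 = 60
DC - U5 - P7 - C3 - K7 - V3 - DC: 8+7+13+17+8+23 = 76
… (46 more)
The minimum is 54.
One optimal route: DC → U5 → C3 → V3 → K7 → P7 → DC (or its reverse).

Minimum total distance: 54 m.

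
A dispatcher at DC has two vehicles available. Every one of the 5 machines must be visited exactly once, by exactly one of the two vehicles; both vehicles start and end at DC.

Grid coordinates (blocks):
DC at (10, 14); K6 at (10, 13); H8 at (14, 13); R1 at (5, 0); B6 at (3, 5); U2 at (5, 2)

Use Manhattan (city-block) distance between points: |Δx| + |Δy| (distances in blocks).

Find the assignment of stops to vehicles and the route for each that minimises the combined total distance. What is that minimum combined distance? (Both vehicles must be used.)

Minimum combined distance: 52 blocks.

Check every non-empty split of the stops between the two vehicles; for each half take its own optimal tour:
  {K6} + {H8, R1, B6, U2}: 2 + 50 = 52
  {H8} + {K6, R1, B6, U2}: 10 + 42 = 52
  {K6, H8} + {R1, B6, U2}: 10 + 42 = 52
  {R1} + {K6, H8, B6, U2}: 38 + 46 = 84
  {K6, R1} + {H8, B6, U2}: 38 + 46 = 84
  {H8, R1} + {K6, B6, U2}: 46 + 38 = 84
  … (15 splits in total)
Best: vehicle 1 DC → K6 → DC = 2; vehicle 2 DC → H8 → R1 → U2 → B6 → DC = 50; combined 52.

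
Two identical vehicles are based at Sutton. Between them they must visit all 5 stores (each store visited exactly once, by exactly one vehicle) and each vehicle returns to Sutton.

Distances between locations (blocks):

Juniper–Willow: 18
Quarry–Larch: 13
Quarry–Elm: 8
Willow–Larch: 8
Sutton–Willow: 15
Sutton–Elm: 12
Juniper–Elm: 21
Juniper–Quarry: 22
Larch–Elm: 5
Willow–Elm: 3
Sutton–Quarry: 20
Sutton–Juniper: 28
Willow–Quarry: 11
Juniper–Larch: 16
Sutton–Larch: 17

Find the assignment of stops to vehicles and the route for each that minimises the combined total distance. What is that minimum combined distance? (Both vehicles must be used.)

Minimum combined distance: 105 blocks.

Check every non-empty split of the stops between the two vehicles; for each half take its own optimal tour:
  {Juniper} + {Willow, Quarry, Larch, Elm}: 56 + 56 = 112
  {Willow} + {Juniper, Quarry, Larch, Elm}: 30 + 75 = 105
  {Juniper, Willow} + {Quarry, Larch, Elm}: 61 + 50 = 111
  {Quarry} + {Juniper, Willow, Larch, Elm}: 40 + 66 = 106
  {Juniper, Quarry} + {Willow, Larch, Elm}: 70 + 40 = 110
  {Willow, Quarry} + {Juniper, Larch, Elm}: 46 + 61 = 107
  … (15 splits in total)
Best: vehicle 1 Sutton → Willow → Sutton = 30; vehicle 2 Sutton → Quarry → Juniper → Larch → Elm → Sutton = 75; combined 105.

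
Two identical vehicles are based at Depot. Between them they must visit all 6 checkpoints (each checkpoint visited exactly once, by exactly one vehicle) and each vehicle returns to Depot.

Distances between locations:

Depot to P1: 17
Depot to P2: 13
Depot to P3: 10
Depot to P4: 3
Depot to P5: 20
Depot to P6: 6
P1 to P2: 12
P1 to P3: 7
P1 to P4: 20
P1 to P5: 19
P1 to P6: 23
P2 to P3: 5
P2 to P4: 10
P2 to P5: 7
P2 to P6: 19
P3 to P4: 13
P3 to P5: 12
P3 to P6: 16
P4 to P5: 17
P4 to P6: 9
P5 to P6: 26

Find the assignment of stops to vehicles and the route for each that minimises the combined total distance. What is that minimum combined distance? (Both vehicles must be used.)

Check every non-empty split of the stops between the two vehicles; for each half take its own optimal tour:
  {P1} + {P2, P3, P4, P5, P6}: 34 + 54 = 88
  {P2} + {P1, P3, P4, P5, P6}: 26 + 68 = 94
  {P1, P2} + {P3, P4, P5, P6}: 42 + 54 = 96
  {P3} + {P1, P2, P4, P5, P6}: 20 + 68 = 88
  {P1, P3} + {P2, P4, P5, P6}: 34 + 52 = 86
  {P2, P3} + {P1, P4, P5, P6}: 28 + 68 = 96
  … (31 splits in total)
  {P1, P2, P3, P4, P5} + {P6}: 56 + 12 = 68  ← best
Best: vehicle 1 Depot → P1 → P3 → P2 → P5 → P4 → Depot = 56; vehicle 2 Depot → P6 → Depot = 12; combined 68.

68 — the smallest possible combined total.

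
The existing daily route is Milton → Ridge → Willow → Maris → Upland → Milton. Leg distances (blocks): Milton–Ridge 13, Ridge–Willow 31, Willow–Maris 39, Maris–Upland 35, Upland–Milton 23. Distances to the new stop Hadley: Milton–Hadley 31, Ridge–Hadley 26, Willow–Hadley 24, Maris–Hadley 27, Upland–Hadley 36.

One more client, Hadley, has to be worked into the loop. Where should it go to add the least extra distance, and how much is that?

+12 blocks — insert Hadley between Willow and Maris.

Insertion cost between consecutive stops i–j is d(i,Hadley) + d(Hadley,j) − d(i,j):
  between Milton and Ridge: 31 + 26 − 13 = 44
  between Ridge and Willow: 26 + 24 − 31 = 19
  between Willow and Maris: 24 + 27 − 39 = 12
  between Maris and Upland: 27 + 36 − 35 = 28
  between Upland and Milton: 36 + 31 − 23 = 44
Cheapest insertion is between Willow and Maris, adding 12.
New total = 141 + 12 = 153.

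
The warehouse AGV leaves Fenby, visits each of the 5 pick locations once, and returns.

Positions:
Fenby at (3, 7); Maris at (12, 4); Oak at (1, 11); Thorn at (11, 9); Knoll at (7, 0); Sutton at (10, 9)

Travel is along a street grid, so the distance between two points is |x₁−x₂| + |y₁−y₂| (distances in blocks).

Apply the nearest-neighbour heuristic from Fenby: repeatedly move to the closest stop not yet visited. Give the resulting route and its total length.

From Fenby: distances to unvisited — Oak=6, Sutton=9, Thorn=10, Knoll=11, Maris=12. Nearest is Oak (6).
From Oak: distances to unvisited — Sutton=11, Thorn=12, Knoll=17, Maris=18. Nearest is Sutton (11).
From Sutton: distances to unvisited — Thorn=1, Maris=7, Knoll=12. Nearest is Thorn (1).
From Thorn: distances to unvisited — Maris=6, Knoll=13. Nearest is Maris (6).
From Maris: distances to unvisited — Knoll=9. Nearest is Knoll (9).
Return Knoll→Fenby: 11.
Total = 6 + 11 + 1 + 6 + 9 + 11 = 44.

Nearest-neighbour total = 44 blocks; route Fenby → Oak → Sutton → Thorn → Maris → Knoll → Fenby.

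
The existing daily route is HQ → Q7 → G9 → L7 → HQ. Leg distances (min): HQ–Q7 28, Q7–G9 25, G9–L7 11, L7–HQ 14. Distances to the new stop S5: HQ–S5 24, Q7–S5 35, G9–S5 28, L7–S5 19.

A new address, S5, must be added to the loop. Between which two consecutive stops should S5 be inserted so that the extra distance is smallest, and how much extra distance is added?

Insertion cost between consecutive stops i–j is d(i,S5) + d(S5,j) − d(i,j):
  between HQ and Q7: 24 + 35 − 28 = 31
  between Q7 and G9: 35 + 28 − 25 = 38
  between G9 and L7: 28 + 19 − 11 = 36
  between L7 and HQ: 19 + 24 − 14 = 29
Cheapest insertion is between L7 and HQ, adding 29.
New total = 78 + 29 = 107.

+29 min — insert S5 between L7 and HQ.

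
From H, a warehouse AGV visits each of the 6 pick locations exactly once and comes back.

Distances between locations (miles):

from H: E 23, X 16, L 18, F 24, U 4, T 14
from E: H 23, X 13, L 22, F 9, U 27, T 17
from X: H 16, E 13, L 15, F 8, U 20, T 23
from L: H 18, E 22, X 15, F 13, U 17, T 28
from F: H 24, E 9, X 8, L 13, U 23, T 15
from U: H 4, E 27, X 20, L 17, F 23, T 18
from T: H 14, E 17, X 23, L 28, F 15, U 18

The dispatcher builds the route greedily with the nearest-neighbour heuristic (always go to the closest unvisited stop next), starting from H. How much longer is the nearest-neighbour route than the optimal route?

H: U=4, T=14, X=16, L=18, E=23, F=24 ⇒ U
U: L=17, T=18, X=20, F=23, E=27 ⇒ L
L: F=13, X=15, E=22, T=28 ⇒ F
F: X=8, E=9, T=15 ⇒ X
X: E=13, T=23 ⇒ E
E: T=17 ⇒ T
NN route H → U → L → F → X → E → T → H costs 86.
Optimal: H → U → L → X → F → E → T → H costs 84 (by enumerating all 360 distinct tours).
Excess = 86 − 84 = 2.

2 miles longer than the optimal tour.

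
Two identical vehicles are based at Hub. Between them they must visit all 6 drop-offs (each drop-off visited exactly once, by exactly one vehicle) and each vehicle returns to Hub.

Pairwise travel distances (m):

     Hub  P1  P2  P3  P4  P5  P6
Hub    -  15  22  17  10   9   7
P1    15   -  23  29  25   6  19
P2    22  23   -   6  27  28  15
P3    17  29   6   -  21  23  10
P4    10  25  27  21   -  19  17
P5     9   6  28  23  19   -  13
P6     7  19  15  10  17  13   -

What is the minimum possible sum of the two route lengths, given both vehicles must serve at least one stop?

There are 2^5 − 1 = 31 ways to divide the 6 stops into two non-empty groups. For each, the best each vehicle can do is its own shortest tour through its group:
  {P1} + {P2, P3, P4, P5, P6}: 30 + 74 = 104
  {P2} + {P1, P3, P4, P5, P6}: 44 + 75 = 119
  {P1, P2} + {P3, P4, P5, P6}: 60 + 63 = 123
  {P3} + {P1, P2, P4, P5, P6}: 34 + 80 = 114
  {P1, P3} + {P2, P4, P5, P6}: 61 + 74 = 135
  {P2, P3} + {P1, P4, P5, P6}: 45 + 61 = 106
  … (31 splits in total)
  {P4} + {P1, P2, P3, P5, P6}: 20 + 61 = 81  ← best
Best: vehicle 1 Hub → P4 → Hub = 20; vehicle 2 Hub → P5 → P1 → P2 → P3 → P6 → Hub = 61; combined 81.

Minimum combined distance: 81 m.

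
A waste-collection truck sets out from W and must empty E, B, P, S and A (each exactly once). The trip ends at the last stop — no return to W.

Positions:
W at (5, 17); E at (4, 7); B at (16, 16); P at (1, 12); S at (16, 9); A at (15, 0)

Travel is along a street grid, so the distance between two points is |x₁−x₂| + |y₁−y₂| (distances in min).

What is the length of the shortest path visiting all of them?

52 min — the minimum one-way total.

There are 5! = 120 possible orderings.
W - E - B - P - S - A: 11+21+19+18+10 = 79
W - E - B - P - A - S: 11+21+19+26+10 = 87
W - E - B - S - P - A: 11+21+7+18+26 = 83
W - E - B - S - A - P: 11+21+7+10+26 = 75
W - E - B - A - P - S: 11+21+17+26+18 = 93
W - E - B - A - S - P: 11+21+17+10+18 = 77
W - E - P - B - S - A: 11+8+19+7+10 = 55
W - E - P - B - A - S: 11+8+19+17+10 = 65
W - E - P - S - B - A: 11+8+18+7+17 = 61
W - E - P - S - A - B: 11+8+18+10+17 = 64
W - E - P - A - B - S: 11+8+26+17+7 = 69
W - E - P - A - S - B: 11+8+26+10+7 = 62
W - E - S - B - P - A: 11+14+7+19+26 = 77
W - E - S - B - A - P: 11+14+7+17+26 = 75
… (106 more)
W - P - E - A - S - B: 9+8+18+10+7 = 52  ← best
The minimum is 52.
One shortest path: W → P → E → A → S → B.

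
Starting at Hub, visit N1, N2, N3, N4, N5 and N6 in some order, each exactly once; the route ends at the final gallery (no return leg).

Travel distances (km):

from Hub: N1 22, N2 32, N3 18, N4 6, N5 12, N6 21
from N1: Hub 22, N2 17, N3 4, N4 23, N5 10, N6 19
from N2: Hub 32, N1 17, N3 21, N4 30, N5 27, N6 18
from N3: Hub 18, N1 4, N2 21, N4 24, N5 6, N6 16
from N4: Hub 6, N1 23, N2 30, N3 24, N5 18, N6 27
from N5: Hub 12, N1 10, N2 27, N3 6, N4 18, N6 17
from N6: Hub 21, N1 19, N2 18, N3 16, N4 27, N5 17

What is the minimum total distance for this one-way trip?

There are 6! = 720 possible orderings.
Hub → N1 → N2 → N3 → N4 → N5 → N6: 22+17+21+24+18+17 = 119
Hub → N1 → N2 → N3 → N4 → N6 → N5: 22+17+21+24+27+17 = 128
Hub → N1 → N2 → N3 → N5 → N4 → N6: 22+17+21+6+18+27 = 111
Hub → N1 → N2 → N3 → N5 → N6 → N4: 22+17+21+6+17+27 = 110
Hub → N1 → N2 → N3 → N6 → N4 → N5: 22+17+21+16+27+18 = 121
Hub → N1 → N2 → N3 → N6 → N5 → N4: 22+17+21+16+17+18 = 111
Hub → N1 → N2 → N4 → N3 → N5 → N6: 22+17+30+24+6+17 = 116
Hub → N1 → N2 → N4 → N3 → N6 → N5: 22+17+30+24+16+17 = 126
… (712 more)
Hub → N4 → N5 → N3 → N1 → N2 → N6: 6+18+6+4+17+18 = 69  ← best
The minimum is 69.
One shortest path: Hub → N4 → N5 → N3 → N1 → N2 → N6.

69 km — the minimum one-way total.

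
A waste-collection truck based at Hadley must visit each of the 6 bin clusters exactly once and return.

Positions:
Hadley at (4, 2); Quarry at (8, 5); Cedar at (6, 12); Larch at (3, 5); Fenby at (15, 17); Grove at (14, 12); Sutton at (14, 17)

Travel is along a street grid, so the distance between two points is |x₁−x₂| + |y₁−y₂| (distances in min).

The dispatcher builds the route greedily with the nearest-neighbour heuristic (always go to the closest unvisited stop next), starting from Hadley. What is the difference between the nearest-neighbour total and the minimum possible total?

4 min longer than the optimal tour.

From Hadley: Larch=4, Quarry=7, Cedar=12, Grove=20, Sutton=25, Fenby=26 → choose Larch (4).
From Larch: Quarry=5, Cedar=10, Grove=18, Sutton=23, Fenby=24 → choose Quarry (5).
From Quarry: Cedar=9, Grove=13, Sutton=18, Fenby=19 → choose Cedar (9).
From Cedar: Grove=8, Sutton=13, Fenby=14 → choose Grove (8).
From Grove: Sutton=5, Fenby=6 → choose Sutton (5).
From Sutton: Fenby=1 → choose Fenby (1).
NN route Hadley → Larch → Quarry → Cedar → Grove → Sutton → Fenby → Hadley costs 58.
Optimal: Hadley → Quarry → Fenby → Sutton → Grove → Cedar → Larch → Hadley costs 54 (by enumerating all 360 distinct tours).
Excess = 58 − 54 = 4.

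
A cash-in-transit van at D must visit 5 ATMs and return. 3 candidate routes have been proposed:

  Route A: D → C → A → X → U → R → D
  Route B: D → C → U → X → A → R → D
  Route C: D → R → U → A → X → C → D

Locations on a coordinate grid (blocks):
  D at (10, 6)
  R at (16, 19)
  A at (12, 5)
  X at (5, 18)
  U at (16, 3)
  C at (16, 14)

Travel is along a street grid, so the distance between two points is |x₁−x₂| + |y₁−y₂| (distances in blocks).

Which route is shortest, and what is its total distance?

90 blocks — Route C is the shortest.

Route A: 14 + 13 + 20 + 26 + 16 + 19 = 108
Route B: 14 + 11 + 26 + 20 + 18 + 19 = 108
Route C: 19 + 16 + 6 + 20 + 15 + 14 = 90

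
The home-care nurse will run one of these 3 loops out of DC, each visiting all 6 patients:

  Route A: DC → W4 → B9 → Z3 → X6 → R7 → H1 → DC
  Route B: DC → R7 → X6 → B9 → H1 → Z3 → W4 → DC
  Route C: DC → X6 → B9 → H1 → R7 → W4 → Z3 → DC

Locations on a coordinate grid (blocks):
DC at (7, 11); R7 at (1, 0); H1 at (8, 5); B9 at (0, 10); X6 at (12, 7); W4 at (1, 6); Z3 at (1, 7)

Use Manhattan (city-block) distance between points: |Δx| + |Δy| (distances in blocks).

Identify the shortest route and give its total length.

Route A: 11 + 5 + 4 + 11 + 18 + 12 + 7 = 68
Route B: 17 + 18 + 15 + 13 + 9 + 1 + 11 = 84
Route C: 9 + 15 + 13 + 12 + 6 + 1 + 10 = 66

Shortest is Route C, total 66 blocks.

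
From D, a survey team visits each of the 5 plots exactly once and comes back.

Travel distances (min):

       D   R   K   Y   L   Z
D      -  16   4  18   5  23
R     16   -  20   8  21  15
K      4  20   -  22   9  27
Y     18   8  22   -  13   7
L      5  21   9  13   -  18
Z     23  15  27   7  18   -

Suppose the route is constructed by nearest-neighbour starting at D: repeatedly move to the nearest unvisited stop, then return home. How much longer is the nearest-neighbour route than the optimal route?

2 min longer than the optimal tour.

From D: K=4, L=5, R=16, Y=18, Z=23 → choose K (4).
From K: L=9, R=20, Y=22, Z=27 → choose L (9).
From L: Y=13, Z=18, R=21 → choose Y (13).
From Y: Z=7, R=8 → choose Z (7).
From Z: R=15 → choose R (15).
NN route D → K → L → Y → Z → R → D costs 64.
Optimal: D → R → Y → Z → L → K → D costs 62 (by enumerating all 60 distinct tours).
Excess = 64 − 62 = 2.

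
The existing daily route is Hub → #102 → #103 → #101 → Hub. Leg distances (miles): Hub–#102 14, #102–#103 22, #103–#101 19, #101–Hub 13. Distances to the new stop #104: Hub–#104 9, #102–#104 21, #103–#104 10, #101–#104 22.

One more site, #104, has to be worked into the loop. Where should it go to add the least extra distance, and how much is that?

Minimum extra distance: 9 miles, inserting #104 between #102 and #103.

Insertion cost between consecutive stops i–j is d(i,#104) + d(#104,j) − d(i,j):
  between Hub and #102: 9 + 21 − 14 = 16
  between #102 and #103: 21 + 10 − 22 = 9
  between #103 and #101: 10 + 22 − 19 = 13
  between #101 and Hub: 22 + 9 − 13 = 18
Cheapest insertion is between #102 and #103, adding 9.
New total = 68 + 9 = 77.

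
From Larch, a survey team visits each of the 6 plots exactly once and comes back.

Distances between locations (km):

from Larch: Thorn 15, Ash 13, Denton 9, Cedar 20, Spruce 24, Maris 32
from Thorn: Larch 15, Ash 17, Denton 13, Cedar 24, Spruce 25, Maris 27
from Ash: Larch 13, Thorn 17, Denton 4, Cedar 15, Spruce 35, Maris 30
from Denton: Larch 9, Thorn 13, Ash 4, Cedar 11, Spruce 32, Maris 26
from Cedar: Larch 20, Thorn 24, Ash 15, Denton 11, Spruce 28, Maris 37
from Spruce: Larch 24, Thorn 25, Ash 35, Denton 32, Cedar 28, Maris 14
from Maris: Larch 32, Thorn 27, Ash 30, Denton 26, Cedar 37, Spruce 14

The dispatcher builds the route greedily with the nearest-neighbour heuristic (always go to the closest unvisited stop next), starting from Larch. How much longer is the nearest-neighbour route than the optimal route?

Excess over optimum: 11 km.

From Larch: Denton=9, Ash=13, Thorn=15, Cedar=20, Spruce=24, Maris=32 → choose Denton (9).
From Denton: Ash=4, Cedar=11, Thorn=13, Maris=26, Spruce=32 → choose Ash (4).
From Ash: Cedar=15, Thorn=17, Maris=30, Spruce=35 → choose Cedar (15).
From Cedar: Thorn=24, Spruce=28, Maris=37 → choose Thorn (24).
From Thorn: Spruce=25, Maris=27 → choose Spruce (25).
From Spruce: Maris=14 → choose Maris (14).
NN route Larch → Denton → Ash → Cedar → Thorn → Spruce → Maris → Larch costs 123.
Optimal: Larch → Thorn → Maris → Spruce → Cedar → Ash → Denton → Larch costs 112 (by enumerating all 360 distinct tours).
Excess = 123 − 112 = 11.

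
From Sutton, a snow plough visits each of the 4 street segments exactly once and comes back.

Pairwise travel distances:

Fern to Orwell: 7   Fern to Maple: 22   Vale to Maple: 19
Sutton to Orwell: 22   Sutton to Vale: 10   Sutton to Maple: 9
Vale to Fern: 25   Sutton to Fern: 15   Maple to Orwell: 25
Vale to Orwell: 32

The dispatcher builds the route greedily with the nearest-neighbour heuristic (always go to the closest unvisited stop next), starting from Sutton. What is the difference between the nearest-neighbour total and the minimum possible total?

From Sutton: Maple=9, Vale=10, Fern=15, Orwell=22 → choose Maple (9).
From Maple: Vale=19, Fern=22, Orwell=25 → choose Vale (19).
From Vale: Fern=25, Orwell=32 → choose Fern (25).
From Fern: Orwell=7 → choose Orwell (7).
NN route Sutton → Maple → Vale → Fern → Orwell → Sutton costs 82.
Optimal: Sutton → Vale → Fern → Orwell → Maple → Sutton costs 76 (by enumerating all 12 distinct tours).
Excess = 82 − 76 = 6.

The nearest-neighbour route is 6 longer than optimal.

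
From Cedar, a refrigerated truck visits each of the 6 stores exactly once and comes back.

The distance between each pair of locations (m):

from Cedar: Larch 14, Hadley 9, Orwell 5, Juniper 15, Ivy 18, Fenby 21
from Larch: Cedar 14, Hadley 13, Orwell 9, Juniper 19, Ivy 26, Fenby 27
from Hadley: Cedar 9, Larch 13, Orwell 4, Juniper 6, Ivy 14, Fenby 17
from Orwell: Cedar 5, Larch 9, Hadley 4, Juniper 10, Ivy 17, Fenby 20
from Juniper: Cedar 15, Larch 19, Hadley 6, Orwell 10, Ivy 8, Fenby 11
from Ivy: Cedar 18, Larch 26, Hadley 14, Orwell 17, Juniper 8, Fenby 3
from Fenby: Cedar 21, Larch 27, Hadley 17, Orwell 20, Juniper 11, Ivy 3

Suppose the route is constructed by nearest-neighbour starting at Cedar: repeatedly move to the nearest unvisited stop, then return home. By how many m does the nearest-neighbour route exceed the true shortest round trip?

Cedar: Orwell=5, Hadley=9, Larch=14, Juniper=15, Ivy=18, Fenby=21 ⇒ Orwell
Orwell: Hadley=4, Larch=9, Juniper=10, Ivy=17, Fenby=20 ⇒ Hadley
Hadley: Juniper=6, Larch=13, Ivy=14, Fenby=17 ⇒ Juniper
Juniper: Ivy=8, Fenby=11, Larch=19 ⇒ Ivy
Ivy: Fenby=3, Larch=26 ⇒ Fenby
Fenby: Larch=27 ⇒ Larch
NN route Cedar → Orwell → Hadley → Juniper → Ivy → Fenby → Larch → Cedar costs 67.
Optimal: Cedar → Larch → Orwell → Hadley → Juniper → Ivy → Fenby → Cedar costs 65 (by enumerating all 360 distinct tours).
Excess = 67 − 65 = 2.

2 m longer than the optimal tour.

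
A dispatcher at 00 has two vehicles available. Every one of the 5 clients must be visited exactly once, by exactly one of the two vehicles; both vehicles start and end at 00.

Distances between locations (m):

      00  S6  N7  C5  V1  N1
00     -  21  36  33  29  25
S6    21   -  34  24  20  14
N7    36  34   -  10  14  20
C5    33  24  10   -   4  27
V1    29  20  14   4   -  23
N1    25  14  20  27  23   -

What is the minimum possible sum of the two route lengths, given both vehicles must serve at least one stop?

130 m — the smallest possible combined total.

Check every non-empty split of the stops between the two vehicles; for each half take its own optimal tour:
  {S6} + {N7, C5, V1, N1}: 42 + 88 = 130
  {N7} + {S6, C5, V1, N1}: 72 + 95 = 167
  {S6, N7} + {C5, V1, N1}: 91 + 85 = 176
  {C5} + {S6, N7, V1, N1}: 66 + 98 = 164
  {S6, C5} + {N7, V1, N1}: 78 + 88 = 166
  {N7, C5} + {S6, V1, N1}: 79 + 87 = 166
  … (15 splits in total)
Best: vehicle 1 00 → S6 → 00 = 42; vehicle 2 00 → V1 → C5 → N7 → N1 → 00 = 88; combined 130.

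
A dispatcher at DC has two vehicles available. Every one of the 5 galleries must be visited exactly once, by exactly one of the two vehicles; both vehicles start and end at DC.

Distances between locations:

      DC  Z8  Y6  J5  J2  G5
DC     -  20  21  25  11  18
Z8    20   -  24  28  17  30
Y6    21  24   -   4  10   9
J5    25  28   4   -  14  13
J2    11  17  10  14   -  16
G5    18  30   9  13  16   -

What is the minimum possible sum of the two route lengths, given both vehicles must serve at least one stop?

Check every non-empty split of the stops between the two vehicles; for each half take its own optimal tour:
  {Z8} + {Y6, J5, J2, G5}: 40 + 56 = 96
  {Y6} + {Z8, J5, J2, G5}: 42 + 82 = 124
  {Z8, Y6} + {J5, J2, G5}: 65 + 56 = 121
  {J5} + {Z8, Y6, J2, G5}: 50 + 74 = 124
  {Z8, J5} + {Y6, J2, G5}: 73 + 48 = 121
  {Y6, J5} + {Z8, J2, G5}: 50 + 71 = 121
  … (15 splits in total)
Best: vehicle 1 DC → Z8 → DC = 40; vehicle 2 DC → J2 → Y6 → J5 → G5 → DC = 56; combined 96.

Minimum combined distance: 96.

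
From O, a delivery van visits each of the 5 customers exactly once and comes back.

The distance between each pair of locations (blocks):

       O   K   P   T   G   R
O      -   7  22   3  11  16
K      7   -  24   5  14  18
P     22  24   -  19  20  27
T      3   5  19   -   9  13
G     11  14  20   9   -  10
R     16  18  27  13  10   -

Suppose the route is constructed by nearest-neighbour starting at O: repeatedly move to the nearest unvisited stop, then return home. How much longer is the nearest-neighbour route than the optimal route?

4 blocks longer than the optimal tour.

O: T=3, K=7, G=11, R=16, P=22 ⇒ T
T: K=5, G=9, R=13, P=19 ⇒ K
K: G=14, R=18, P=24 ⇒ G
G: R=10, P=20 ⇒ R
R: P=27 ⇒ P
NN route O → T → K → G → R → P → O costs 81.
Optimal: O → K → P → G → R → T → O costs 77 (by enumerating all 60 distinct tours).
Excess = 81 − 77 = 4.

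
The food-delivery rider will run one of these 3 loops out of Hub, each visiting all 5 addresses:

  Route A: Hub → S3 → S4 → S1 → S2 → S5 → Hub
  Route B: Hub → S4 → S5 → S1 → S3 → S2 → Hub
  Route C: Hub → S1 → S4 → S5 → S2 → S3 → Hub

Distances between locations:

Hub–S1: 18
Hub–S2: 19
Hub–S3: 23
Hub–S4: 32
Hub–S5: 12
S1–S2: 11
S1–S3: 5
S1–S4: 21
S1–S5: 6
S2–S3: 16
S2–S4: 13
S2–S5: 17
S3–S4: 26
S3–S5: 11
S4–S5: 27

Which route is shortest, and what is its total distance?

105 — Route B is the shortest.

Route A: 23 + 26 + 21 + 11 + 17 + 12 = 110
Route B: 32 + 27 + 6 + 5 + 16 + 19 = 105
Route C: 18 + 21 + 27 + 17 + 16 + 23 = 122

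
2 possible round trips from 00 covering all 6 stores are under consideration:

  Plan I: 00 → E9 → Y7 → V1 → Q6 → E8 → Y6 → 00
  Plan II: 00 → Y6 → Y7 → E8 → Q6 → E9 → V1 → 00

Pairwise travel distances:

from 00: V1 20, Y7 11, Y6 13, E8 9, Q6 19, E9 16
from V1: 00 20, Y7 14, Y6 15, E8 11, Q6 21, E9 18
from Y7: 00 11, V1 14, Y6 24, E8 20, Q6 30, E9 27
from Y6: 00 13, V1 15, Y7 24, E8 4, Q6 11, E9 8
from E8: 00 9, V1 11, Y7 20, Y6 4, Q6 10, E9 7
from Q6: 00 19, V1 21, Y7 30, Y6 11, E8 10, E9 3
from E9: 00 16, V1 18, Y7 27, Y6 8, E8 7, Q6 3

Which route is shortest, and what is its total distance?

Plan I: 16 + 27 + 14 + 21 + 10 + 4 + 13 = 105
Plan II: 13 + 24 + 20 + 10 + 3 + 18 + 20 = 108

Shortest is Plan I, total 105.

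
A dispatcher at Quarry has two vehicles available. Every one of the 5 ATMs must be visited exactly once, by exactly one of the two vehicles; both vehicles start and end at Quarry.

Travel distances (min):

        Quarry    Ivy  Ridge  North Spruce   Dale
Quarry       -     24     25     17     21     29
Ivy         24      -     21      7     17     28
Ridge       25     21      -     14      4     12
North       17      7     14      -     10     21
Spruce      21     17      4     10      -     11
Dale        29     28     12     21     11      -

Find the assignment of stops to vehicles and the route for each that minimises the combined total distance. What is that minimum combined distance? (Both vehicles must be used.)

Minimum combined distance: 114 min.

Check every non-empty split of the stops between the two vehicles; for each half take its own optimal tour:
  {Ivy} + {Ridge, North, Spruce, Dale}: 48 + 72 = 120
  {Ridge} + {Ivy, North, Spruce, Dale}: 50 + 81 = 131
  {Ivy, Ridge} + {North, Spruce, Dale}: 70 + 67 = 137
  {North} + {Ivy, Ridge, Spruce, Dale}: 34 + 86 = 120
  {Ivy, North} + {Ridge, Spruce, Dale}: 48 + 66 = 114
  {Ridge, North} + {Ivy, Spruce, Dale}: 56 + 81 = 137
  … (15 splits in total)
Best: vehicle 1 Quarry → Ivy → North → Quarry = 48; vehicle 2 Quarry → Spruce → Ridge → Dale → Quarry = 66; combined 114.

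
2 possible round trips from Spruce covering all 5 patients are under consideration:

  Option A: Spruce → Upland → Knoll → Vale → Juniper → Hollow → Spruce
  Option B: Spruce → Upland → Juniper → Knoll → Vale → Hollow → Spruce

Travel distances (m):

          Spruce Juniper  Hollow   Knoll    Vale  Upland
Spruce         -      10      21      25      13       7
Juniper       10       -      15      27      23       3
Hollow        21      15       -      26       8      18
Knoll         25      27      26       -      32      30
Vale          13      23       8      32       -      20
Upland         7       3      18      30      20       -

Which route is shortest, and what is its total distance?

Shortest is Option B, total 98 m.

Option A: 7 + 30 + 32 + 23 + 15 + 21 = 128
Option B: 7 + 3 + 27 + 32 + 8 + 21 = 98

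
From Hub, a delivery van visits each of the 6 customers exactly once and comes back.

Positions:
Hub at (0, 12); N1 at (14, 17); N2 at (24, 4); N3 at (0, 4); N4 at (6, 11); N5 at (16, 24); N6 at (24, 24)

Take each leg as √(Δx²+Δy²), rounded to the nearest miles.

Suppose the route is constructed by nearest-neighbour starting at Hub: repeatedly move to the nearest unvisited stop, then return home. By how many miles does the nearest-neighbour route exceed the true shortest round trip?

From Hub: N4=6, N3=8, N1=15, N5=20, N2=25, N6=27 → choose N4 (6).
From N4: N3=9, N1=10, N5=16, N2=19, N6=22 → choose N3 (9).
From N3: N1=19, N2=24, N5=26, N6=31 → choose N1 (19).
From N1: N5=7, N6=12, N2=16 → choose N5 (7).
From N5: N6=8, N2=22 → choose N6 (8).
From N6: N2=20 → choose N2 (20).
NN route Hub → N4 → N3 → N1 → N5 → N6 → N2 → Hub costs 94.
Optimal: Hub → N3 → N2 → N6 → N5 → N1 → N4 → Hub costs 83 (by enumerating all 360 distinct tours).
Excess = 94 − 83 = 11.

11 miles longer than the optimal tour.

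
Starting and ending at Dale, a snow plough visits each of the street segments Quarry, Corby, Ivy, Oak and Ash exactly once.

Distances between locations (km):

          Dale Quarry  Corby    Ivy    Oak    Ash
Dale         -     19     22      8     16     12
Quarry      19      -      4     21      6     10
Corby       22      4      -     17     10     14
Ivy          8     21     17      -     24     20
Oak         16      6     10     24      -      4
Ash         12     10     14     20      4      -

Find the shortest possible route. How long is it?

There are 60 distinct closed tours to check (reversals are equivalent).
Dale - Quarry - Corby - Ivy - Oak - Ash - Dale: 19+4+17+24+4+12 = 80
Dale - Quarry - Corby - Ivy - Ash - Oak - Dale: 19+4+17+20+4+16 = 80
Dale - Quarry - Corby - Oak - Ivy - Ash - Dale: 19+4+10+24+20+12 = 89
Dale - Quarry - Corby - Oak - Ash - Ivy - Dale: 19+4+10+4+20+8 = 65
Dale - Quarry - Corby - Ash - Ivy - Oak - Dale: 19+4+14+20+24+16 = 97
Dale - Quarry - Corby - Ash - Oak - Ivy - Dale: 19+4+14+4+24+8 = 73
Dale - Quarry - Ivy - Corby - Oak - Ash - Dale: 19+21+17+10+4+12 = 83
Dale - Quarry - Ivy - Corby - Ash - Oak - Dale: 19+21+17+14+4+16 = 91
Dale - Quarry - Ivy - Oak - Corby - Ash - Dale: 19+21+24+10+14+12 = 100
Dale - Quarry - Ivy - Oak - Ash - Corby - Dale: 19+21+24+4+14+22 = 104
Dale - Quarry - Ivy - Ash - Corby - Oak - Dale: 19+21+20+14+10+16 = 100
Dale - Quarry - Ivy - Ash - Oak - Corby - Dale: 19+21+20+4+10+22 = 96
Dale - Quarry - Oak - Corby - Ivy - Ash - Dale: 19+6+10+17+20+12 = 84
Dale - Quarry - Oak - Corby - Ash - Ivy - Dale: 19+6+10+14+20+8 = 77
… (46 more)
Dale - Ivy - Corby - Quarry - Oak - Ash - Dale: 8+17+4+6+4+12 = 51  ← best
The minimum is 51.
One optimal route: Dale → Ivy → Corby → Quarry → Oak → Ash → Dale (or its reverse).

Shortest round trip = 51 km.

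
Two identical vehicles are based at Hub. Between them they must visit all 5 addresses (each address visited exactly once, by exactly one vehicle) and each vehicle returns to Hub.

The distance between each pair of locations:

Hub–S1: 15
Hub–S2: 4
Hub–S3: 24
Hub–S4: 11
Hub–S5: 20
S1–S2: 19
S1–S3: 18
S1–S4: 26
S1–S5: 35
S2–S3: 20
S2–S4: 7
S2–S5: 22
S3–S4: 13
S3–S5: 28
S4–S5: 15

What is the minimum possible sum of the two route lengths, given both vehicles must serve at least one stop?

Try each way of splitting the stops between the two vehicles (each non-empty) and, for each split, find the best tour for each vehicle:
  {S1} + {S2, S3, S4, S5}: 30 + 72 = 102
  {S2} + {S1, S3, S4, S5}: 8 + 81 = 89
  {S1, S2} + {S3, S4, S5}: 38 + 72 = 110
  {S3} + {S1, S2, S4, S5}: 48 + 76 = 124
  {S1, S3} + {S2, S4, S5}: 57 + 46 = 103
  {S2, S3} + {S1, S4, S5}: 48 + 76 = 124
  … (15 splits in total)
Best: vehicle 1 Hub → S2 → Hub = 8; vehicle 2 Hub → S1 → S3 → S4 → S5 → Hub = 81; combined 89.

Minimum combined distance: 89.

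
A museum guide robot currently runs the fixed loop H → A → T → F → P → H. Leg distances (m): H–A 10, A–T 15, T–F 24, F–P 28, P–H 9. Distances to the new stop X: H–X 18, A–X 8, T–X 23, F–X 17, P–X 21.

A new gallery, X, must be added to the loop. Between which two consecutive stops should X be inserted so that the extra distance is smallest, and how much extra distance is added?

Insertion cost between consecutive stops i–j is d(i,X) + d(X,j) − d(i,j):
  between H and A: 18 + 8 − 10 = 16
  between A and T: 8 + 23 − 15 = 16
  between T and F: 23 + 17 − 24 = 16
  between F and P: 17 + 21 − 28 = 10
  between P and H: 21 + 18 − 9 = 30
Cheapest insertion is between F and P, adding 10.
New total = 86 + 10 = 96.

+10 m — insert X between F and P.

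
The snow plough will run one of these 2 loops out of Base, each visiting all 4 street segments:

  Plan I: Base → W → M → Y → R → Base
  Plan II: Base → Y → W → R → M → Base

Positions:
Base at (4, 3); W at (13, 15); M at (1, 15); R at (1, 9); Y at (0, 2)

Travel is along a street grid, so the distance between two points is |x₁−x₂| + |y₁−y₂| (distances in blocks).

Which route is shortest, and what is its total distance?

64 blocks — Plan I is the shortest.

Plan I: 21 + 12 + 14 + 8 + 9 = 64
Plan II: 5 + 26 + 18 + 6 + 15 = 70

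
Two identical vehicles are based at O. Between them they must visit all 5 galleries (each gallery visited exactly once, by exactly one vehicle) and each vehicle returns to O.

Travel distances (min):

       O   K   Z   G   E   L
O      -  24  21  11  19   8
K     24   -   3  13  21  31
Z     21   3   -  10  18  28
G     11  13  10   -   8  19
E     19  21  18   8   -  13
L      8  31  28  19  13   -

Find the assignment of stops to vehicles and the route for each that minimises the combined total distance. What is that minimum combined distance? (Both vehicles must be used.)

Try each way of splitting the stops between the two vehicles (each non-empty) and, for each split, find the best tour for each vehicle:
  {K} + {Z, G, E, L}: 48 + 60 = 108
  {Z} + {K, G, E, L}: 42 + 66 = 108
  {K, Z} + {G, E, L}: 48 + 40 = 88
  {G} + {K, Z, E, L}: 22 + 66 = 88
  {K, G} + {Z, E, L}: 48 + 60 = 108
  {Z, G} + {K, E, L}: 42 + 66 = 108
  … (15 splits in total)
  {K, Z, G, E} + {L}: 64 + 16 = 80  ← best
Best: vehicle 1 O → K → Z → G → E → O = 64; vehicle 2 O → L → O = 16; combined 80.

80 min — the smallest possible combined total.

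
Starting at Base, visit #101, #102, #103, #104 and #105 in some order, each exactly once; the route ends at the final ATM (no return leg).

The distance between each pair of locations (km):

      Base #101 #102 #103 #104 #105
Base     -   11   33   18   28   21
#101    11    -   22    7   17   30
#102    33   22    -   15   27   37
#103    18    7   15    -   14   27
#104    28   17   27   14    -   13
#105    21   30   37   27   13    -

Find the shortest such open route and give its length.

There are 5! = 120 possible orderings.
Base - #101 - #102 - #103 - #104 - #105: 11+22+15+14+13 = 75
Base - #101 - #102 - #103 - #105 - #104: 11+22+15+27+13 = 88
Base - #101 - #102 - #104 - #103 - #105: 11+22+27+14+27 = 101
Base - #101 - #102 - #104 - #105 - #103: 11+22+27+13+27 = 100
Base - #101 - #102 - #105 - #103 - #104: 11+22+37+27+14 = 111
Base - #101 - #102 - #105 - #104 - #103: 11+22+37+13+14 = 97
Base - #101 - #103 - #102 - #104 - #105: 11+7+15+27+13 = 73
Base - #101 - #103 - #102 - #105 - #104: 11+7+15+37+13 = 83
Base - #101 - #103 - #104 - #102 - #105: 11+7+14+27+37 = 96
Base - #101 - #103 - #104 - #105 - #102: 11+7+14+13+37 = 82
Base - #101 - #103 - #105 - #102 - #104: 11+7+27+37+27 = 109
Base - #101 - #103 - #105 - #104 - #102: 11+7+27+13+27 = 85
Base - #101 - #104 - #102 - #103 - #105: 11+17+27+15+27 = 97
Base - #101 - #104 - #102 - #105 - #103: 11+17+27+37+27 = 119
… (106 more)
The minimum is 73.
One shortest path: Base → #101 → #103 → #102 → #104 → #105.

73 km — the minimum one-way total.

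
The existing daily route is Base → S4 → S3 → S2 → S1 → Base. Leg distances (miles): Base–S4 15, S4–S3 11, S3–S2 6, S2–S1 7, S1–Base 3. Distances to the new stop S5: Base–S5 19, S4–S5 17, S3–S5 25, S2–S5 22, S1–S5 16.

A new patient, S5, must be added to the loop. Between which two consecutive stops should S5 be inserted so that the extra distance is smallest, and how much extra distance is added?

Minimum extra distance: 21 miles, inserting S5 between Base and S4.

Insertion cost between consecutive stops i–j is d(i,S5) + d(S5,j) − d(i,j):
  between Base and S4: 19 + 17 − 15 = 21
  between S4 and S3: 17 + 25 − 11 = 31
  between S3 and S2: 25 + 22 − 6 = 41
  between S2 and S1: 22 + 16 − 7 = 31
  between S1 and Base: 16 + 19 − 3 = 32
Cheapest insertion is between Base and S4, adding 21.
New total = 42 + 21 = 63.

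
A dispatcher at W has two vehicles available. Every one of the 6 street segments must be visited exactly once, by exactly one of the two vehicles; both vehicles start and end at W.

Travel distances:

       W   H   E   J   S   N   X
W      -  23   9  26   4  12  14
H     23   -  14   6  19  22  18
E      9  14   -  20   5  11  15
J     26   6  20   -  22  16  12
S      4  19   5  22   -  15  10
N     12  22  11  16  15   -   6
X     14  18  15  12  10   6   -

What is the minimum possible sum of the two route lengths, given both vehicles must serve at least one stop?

Try each way of splitting the stops between the two vehicles (each non-empty) and, for each split, find the best tour for each vehicle:
  {H} + {E, J, S, N, X}: 46 + 59 = 105
  {E} + {H, J, S, N, X}: 18 + 59 = 77
  {H, E} + {J, S, N, X}: 46 + 54 = 100
  {J} + {H, E, S, N, X}: 52 + 59 = 111
  {H, J} + {E, S, N, X}: 55 + 40 = 95
  {E, J} + {H, S, N, X}: 55 + 59 = 114
  … (31 splits in total)
  {S} + {H, E, J, N, X}: 8 + 59 = 67  ← best
Best: vehicle 1 W → S → W = 8; vehicle 2 W → E → H → J → X → N → W = 59; combined 67.

67 — the smallest possible combined total.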